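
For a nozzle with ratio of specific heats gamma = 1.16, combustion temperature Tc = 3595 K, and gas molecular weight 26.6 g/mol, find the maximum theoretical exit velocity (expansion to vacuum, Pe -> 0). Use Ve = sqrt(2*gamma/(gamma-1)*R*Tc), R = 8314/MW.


R = 8314 / 26.6 = 312.56 J/(kg.K)
Ve = sqrt(2 * 1.16 / (1.16 - 1) * 312.56 * 3595) = 4036 m/s

4036 m/s


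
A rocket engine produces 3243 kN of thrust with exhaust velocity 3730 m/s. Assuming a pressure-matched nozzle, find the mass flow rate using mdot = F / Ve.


mdot = F / Ve = 3243000 / 3730 = 869.4 kg/s

869.4 kg/s


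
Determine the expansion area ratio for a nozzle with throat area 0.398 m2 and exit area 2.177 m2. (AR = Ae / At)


AR = 2.177 / 0.398 = 5.5

5.5


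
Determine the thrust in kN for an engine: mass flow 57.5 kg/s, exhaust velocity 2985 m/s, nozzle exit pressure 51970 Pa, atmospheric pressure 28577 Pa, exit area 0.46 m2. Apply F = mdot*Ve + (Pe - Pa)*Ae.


F = 57.5 * 2985 + (51970 - 28577) * 0.46 = 182398.0 N = 182.4 kN

182.4 kN


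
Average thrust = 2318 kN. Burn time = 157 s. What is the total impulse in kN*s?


It = 2318 * 157 = 363926 kN*s

363926 kN*s


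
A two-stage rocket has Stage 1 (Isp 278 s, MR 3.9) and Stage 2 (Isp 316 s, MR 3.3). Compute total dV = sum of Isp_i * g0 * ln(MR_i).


dV1 = 278 * 9.81 * ln(3.9) = 3711.6 m/s
dV2 = 316 * 9.81 * ln(3.3) = 3701.1 m/s
Total dV = 3711.6 + 3701.1 = 7412.7 m/s ~ 7413 m/s

7413 m/s


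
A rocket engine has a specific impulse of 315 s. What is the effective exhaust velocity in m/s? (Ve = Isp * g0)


Ve = Isp * g0 = 315 * 9.81 = 3090.2 m/s

3090.2 m/s


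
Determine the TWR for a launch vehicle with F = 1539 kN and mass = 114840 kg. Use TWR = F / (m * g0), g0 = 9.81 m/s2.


TWR = 1539000 / (114840 * 9.81) = 1.37

1.37


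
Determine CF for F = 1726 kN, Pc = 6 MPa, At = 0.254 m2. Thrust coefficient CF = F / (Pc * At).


CF = 1726000 / (6e6 * 0.254) = 1.13

1.13


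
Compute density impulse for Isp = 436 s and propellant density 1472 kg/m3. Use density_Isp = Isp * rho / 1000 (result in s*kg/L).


rho*Isp = 436 * 1472 / 1000 = 642 s*kg/L

642 s*kg/L


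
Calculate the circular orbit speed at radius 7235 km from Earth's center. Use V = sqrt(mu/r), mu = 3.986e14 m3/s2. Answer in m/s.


V = sqrt(3.986e14 / 7235000) = 7422 m/s

7422 m/s


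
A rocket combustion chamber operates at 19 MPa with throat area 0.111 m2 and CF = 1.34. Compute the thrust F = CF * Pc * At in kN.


F = 1.34 * 19e6 * 0.111 = 2.8261e+06 N = 2826.1 kN

2826.1 kN


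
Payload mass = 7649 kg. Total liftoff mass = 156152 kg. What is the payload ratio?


PR = 7649 / 156152 = 0.049

0.049


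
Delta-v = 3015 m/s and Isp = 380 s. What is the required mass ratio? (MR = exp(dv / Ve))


Ve = 380 * 9.81 = 3727.8 m/s
MR = exp(3015 / 3727.8) = 2.245

2.245


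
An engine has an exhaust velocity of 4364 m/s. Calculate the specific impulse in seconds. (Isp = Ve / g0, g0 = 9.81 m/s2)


Isp = Ve / g0 = 4364 / 9.81 = 444.9 s

444.9 s


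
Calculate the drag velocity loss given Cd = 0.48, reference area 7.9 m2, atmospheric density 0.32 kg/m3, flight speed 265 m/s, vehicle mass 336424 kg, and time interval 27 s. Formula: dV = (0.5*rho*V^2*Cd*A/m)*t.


D = 0.5 * 0.32 * 265^2 * 0.48 * 7.9 = 42606.91 N
a = 42606.91 / 336424 = 0.1266 m/s2
dV = 0.1266 * 27 = 3.4 m/s

3.4 m/s


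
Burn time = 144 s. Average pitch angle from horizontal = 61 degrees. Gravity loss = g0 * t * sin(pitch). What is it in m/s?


GL = 9.81 * 144 * sin(61 deg) = 1236 m/s

1236 m/s


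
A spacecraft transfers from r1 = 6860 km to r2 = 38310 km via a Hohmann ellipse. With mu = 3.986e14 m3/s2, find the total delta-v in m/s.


V1 = sqrt(mu/r1) = 7622.66 m/s
dV1 = V1*(sqrt(2*r2/(r1+r2)) - 1) = 2305.13 m/s
V2 = sqrt(mu/r2) = 3225.62 m/s
dV2 = V2*(1 - sqrt(2*r1/(r1+r2))) = 1447.89 m/s
Total dV = 3753 m/s

3753 m/s


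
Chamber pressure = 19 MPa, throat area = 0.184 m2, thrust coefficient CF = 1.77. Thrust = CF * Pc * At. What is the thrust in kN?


F = 1.77 * 19e6 * 0.184 = 6.1879e+06 N = 6187.9 kN

6187.9 kN


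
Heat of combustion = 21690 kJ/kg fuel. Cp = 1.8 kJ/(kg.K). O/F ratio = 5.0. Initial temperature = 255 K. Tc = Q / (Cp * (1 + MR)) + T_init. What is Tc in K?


Tc = 21690 / (1.8 * (1 + 5.0)) + 255 = 2263 K

2263 K


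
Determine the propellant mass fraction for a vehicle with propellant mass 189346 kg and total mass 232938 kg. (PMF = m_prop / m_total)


PMF = 189346 / 232938 = 0.813

0.813


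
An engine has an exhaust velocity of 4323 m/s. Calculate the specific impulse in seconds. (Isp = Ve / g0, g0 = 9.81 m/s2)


Isp = Ve / g0 = 4323 / 9.81 = 440.7 s

440.7 s


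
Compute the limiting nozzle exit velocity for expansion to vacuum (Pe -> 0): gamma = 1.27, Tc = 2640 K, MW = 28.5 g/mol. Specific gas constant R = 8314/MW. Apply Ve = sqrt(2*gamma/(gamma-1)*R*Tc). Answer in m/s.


R = 8314 / 28.5 = 291.72 J/(kg.K)
Ve = sqrt(2 * 1.27 / (1.27 - 1) * 291.72 * 2640) = 2692 m/s

2692 m/s


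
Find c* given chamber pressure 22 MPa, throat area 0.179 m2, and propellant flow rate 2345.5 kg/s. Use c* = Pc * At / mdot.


c* = 22e6 * 0.179 / 2345.5 = 1679 m/s

1679 m/s


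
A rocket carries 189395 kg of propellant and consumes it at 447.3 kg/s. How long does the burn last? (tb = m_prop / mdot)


tb = 189395 / 447.3 = 423.4 s

423.4 s


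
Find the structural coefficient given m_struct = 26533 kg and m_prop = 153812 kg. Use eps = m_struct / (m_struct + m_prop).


eps = 26533 / (26533 + 153812) = 0.1471

0.1471


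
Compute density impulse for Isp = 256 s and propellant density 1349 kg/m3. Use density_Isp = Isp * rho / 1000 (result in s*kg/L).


rho*Isp = 256 * 1349 / 1000 = 345 s*kg/L

345 s*kg/L


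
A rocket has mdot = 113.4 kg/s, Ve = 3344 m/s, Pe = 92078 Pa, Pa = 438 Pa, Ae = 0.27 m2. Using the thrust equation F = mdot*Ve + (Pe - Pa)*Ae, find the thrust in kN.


F = 113.4 * 3344 + (92078 - 438) * 0.27 = 403952.0 N = 404.0 kN

404.0 kN


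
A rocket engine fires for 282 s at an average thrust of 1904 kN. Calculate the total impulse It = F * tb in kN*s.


It = 1904 * 282 = 536928 kN*s

536928 kN*s


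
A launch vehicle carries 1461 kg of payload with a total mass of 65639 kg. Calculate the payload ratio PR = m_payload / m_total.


PR = 1461 / 65639 = 0.0223

0.0223


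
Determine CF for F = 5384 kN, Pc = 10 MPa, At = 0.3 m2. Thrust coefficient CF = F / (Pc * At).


CF = 5384000 / (10e6 * 0.3) = 1.79

1.79


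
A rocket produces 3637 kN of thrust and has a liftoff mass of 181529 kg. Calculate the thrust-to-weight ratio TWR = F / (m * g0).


TWR = 3637000 / (181529 * 9.81) = 2.04

2.04


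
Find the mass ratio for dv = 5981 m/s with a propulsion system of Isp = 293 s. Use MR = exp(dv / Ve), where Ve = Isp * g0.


Ve = 293 * 9.81 = 2874.33 m/s
MR = exp(5981 / 2874.33) = 8.011

8.011


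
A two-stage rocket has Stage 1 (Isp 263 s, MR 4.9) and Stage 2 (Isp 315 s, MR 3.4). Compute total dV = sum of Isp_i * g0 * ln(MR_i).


dV1 = 263 * 9.81 * ln(4.9) = 4100.3 m/s
dV2 = 315 * 9.81 * ln(3.4) = 3781.6 m/s
Total dV = 4100.3 + 3781.6 = 7881.9 m/s ~ 7882 m/s

7882 m/s


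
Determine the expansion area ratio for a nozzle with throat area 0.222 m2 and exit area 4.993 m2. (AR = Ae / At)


AR = 4.993 / 0.222 = 22.5

22.5


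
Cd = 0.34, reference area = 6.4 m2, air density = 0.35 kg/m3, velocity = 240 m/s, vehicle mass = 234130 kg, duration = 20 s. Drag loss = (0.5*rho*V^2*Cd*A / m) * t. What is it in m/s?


D = 0.5 * 0.35 * 240^2 * 0.34 * 6.4 = 21934.08 N
a = 21934.08 / 234130 = 0.0937 m/s2
dV = 0.0937 * 20 = 1.9 m/s

1.9 m/s


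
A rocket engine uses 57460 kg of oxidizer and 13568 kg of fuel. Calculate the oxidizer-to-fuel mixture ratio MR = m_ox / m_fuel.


MR = 57460 / 13568 = 4.23

4.23


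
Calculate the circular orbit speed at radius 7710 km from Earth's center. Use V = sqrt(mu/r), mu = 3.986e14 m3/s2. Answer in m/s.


V = sqrt(3.986e14 / 7710000) = 7190 m/s

7190 m/s


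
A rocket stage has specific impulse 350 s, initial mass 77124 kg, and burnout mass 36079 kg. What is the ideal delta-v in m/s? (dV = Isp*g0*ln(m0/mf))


Ve = 350 * 9.81 = 3433.5 m/s
dV = 3433.5 * ln(77124/36079) = 2608 m/s

2608 m/s


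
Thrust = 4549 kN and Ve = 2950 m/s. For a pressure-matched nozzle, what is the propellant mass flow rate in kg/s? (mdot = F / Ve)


mdot = F / Ve = 4549000 / 2950 = 1542.0 kg/s

1542.0 kg/s


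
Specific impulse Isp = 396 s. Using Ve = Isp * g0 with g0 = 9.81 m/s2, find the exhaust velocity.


Ve = Isp * g0 = 396 * 9.81 = 3884.8 m/s

3884.8 m/s


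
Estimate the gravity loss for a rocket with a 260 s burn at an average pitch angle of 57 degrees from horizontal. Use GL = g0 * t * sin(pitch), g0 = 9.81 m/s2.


GL = 9.81 * 260 * sin(57 deg) = 2139 m/s

2139 m/s


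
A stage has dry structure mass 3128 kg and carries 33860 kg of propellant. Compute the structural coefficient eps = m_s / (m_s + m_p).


eps = 3128 / (3128 + 33860) = 0.0846

0.0846


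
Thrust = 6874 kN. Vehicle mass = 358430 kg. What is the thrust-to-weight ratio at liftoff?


TWR = 6874000 / (358430 * 9.81) = 1.95

1.95


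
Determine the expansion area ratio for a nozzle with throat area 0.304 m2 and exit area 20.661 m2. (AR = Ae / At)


AR = 20.661 / 0.304 = 68.0

68.0


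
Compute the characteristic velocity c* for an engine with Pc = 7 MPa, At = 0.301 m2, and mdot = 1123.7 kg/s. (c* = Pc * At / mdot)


c* = 7e6 * 0.301 / 1123.7 = 1875 m/s

1875 m/s


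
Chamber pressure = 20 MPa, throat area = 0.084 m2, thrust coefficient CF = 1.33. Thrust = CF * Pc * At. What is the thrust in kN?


F = 1.33 * 20e6 * 0.084 = 2.2344e+06 N = 2234.4 kN

2234.4 kN


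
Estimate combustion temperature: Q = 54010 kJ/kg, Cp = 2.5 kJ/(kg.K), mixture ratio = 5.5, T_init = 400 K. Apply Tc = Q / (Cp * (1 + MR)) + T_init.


Tc = 54010 / (2.5 * (1 + 5.5)) + 400 = 3724 K

3724 K


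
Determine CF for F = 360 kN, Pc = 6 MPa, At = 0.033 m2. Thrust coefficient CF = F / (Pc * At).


CF = 360000 / (6e6 * 0.033) = 1.82

1.82


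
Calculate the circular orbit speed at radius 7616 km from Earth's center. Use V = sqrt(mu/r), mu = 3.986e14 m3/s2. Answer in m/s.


V = sqrt(3.986e14 / 7616000) = 7234 m/s

7234 m/s


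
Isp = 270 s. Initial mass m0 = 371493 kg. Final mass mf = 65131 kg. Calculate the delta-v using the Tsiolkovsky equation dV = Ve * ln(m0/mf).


Ve = 270 * 9.81 = 2648.7 m/s
dV = 2648.7 * ln(371493/65131) = 4612 m/s

4612 m/s


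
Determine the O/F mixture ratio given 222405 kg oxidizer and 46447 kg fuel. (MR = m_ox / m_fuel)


MR = 222405 / 46447 = 4.79

4.79


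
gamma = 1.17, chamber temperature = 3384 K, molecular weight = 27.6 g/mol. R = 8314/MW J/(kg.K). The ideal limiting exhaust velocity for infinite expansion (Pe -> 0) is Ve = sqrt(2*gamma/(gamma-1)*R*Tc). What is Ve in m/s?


R = 8314 / 27.6 = 301.23 J/(kg.K)
Ve = sqrt(2 * 1.17 / (1.17 - 1) * 301.23 * 3384) = 3746 m/s

3746 m/s


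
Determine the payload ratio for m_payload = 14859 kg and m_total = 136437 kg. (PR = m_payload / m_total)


PR = 14859 / 136437 = 0.1089

0.1089


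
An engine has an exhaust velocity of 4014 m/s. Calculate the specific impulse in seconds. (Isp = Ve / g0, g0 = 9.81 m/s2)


Isp = Ve / g0 = 4014 / 9.81 = 409.2 s

409.2 s


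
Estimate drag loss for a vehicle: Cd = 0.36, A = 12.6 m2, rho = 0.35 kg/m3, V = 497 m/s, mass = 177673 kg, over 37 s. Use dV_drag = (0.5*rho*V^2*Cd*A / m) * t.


D = 0.5 * 0.35 * 497^2 * 0.36 * 12.6 = 196075.74 N
a = 196075.74 / 177673 = 1.1036 m/s2
dV = 1.1036 * 37 = 40.8 m/s

40.8 m/s


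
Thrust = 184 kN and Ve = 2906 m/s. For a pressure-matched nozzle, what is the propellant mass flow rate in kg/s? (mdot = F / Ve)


mdot = F / Ve = 184000 / 2906 = 63.3 kg/s

63.3 kg/s


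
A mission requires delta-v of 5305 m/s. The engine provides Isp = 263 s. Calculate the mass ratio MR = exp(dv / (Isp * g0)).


Ve = 263 * 9.81 = 2580.03 m/s
MR = exp(5305 / 2580.03) = 7.816

7.816


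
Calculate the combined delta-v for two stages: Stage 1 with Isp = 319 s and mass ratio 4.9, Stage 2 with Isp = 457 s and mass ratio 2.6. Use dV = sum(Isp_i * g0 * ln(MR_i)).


dV1 = 319 * 9.81 * ln(4.9) = 4973.3 m/s
dV2 = 457 * 9.81 * ln(2.6) = 4283.7 m/s
Total dV = 4973.3 + 4283.7 = 9257.0 m/s ~ 9257 m/s

9257 m/s


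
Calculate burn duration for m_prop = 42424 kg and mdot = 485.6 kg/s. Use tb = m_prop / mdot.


tb = 42424 / 485.6 = 87.4 s

87.4 s


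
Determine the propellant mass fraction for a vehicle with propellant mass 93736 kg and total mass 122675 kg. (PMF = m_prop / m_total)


PMF = 93736 / 122675 = 0.764

0.764


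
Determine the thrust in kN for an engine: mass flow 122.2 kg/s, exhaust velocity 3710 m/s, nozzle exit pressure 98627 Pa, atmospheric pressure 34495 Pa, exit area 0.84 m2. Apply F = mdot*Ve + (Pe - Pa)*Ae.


F = 122.2 * 3710 + (98627 - 34495) * 0.84 = 507233.0 N = 507.2 kN

507.2 kN


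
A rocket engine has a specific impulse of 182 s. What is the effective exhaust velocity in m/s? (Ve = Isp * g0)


Ve = Isp * g0 = 182 * 9.81 = 1785.4 m/s

1785.4 m/s


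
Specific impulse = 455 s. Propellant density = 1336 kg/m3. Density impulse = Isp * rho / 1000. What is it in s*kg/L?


rho*Isp = 455 * 1336 / 1000 = 608 s*kg/L

608 s*kg/L


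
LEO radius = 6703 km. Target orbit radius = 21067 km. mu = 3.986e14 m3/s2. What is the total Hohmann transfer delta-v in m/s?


V1 = sqrt(mu/r1) = 7711.41 m/s
dV1 = V1*(sqrt(2*r2/(r1+r2)) - 1) = 1787.25 m/s
V2 = sqrt(mu/r2) = 4349.78 m/s
dV2 = V2*(1 - sqrt(2*r1/(r1+r2))) = 1327.54 m/s
Total dV = 3115 m/s

3115 m/s


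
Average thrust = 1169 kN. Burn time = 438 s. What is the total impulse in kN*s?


It = 1169 * 438 = 512022 kN*s

512022 kN*s


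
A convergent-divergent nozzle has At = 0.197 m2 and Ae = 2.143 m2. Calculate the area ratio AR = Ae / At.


AR = 2.143 / 0.197 = 10.9

10.9


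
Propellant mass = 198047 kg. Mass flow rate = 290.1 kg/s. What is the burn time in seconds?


tb = 198047 / 290.1 = 682.7 s

682.7 s


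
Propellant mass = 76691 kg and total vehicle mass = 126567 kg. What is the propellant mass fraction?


PMF = 76691 / 126567 = 0.606

0.606


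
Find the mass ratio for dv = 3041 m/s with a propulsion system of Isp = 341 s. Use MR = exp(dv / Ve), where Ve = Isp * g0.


Ve = 341 * 9.81 = 3345.21 m/s
MR = exp(3041 / 3345.21) = 2.482

2.482


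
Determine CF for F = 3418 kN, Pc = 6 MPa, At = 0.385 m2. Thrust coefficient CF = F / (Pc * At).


CF = 3418000 / (6e6 * 0.385) = 1.48

1.48


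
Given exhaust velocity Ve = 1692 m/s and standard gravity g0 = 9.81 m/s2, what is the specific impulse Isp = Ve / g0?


Isp = Ve / g0 = 1692 / 9.81 = 172.5 s

172.5 s


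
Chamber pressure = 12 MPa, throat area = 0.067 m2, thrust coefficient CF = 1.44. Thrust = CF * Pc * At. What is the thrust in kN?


F = 1.44 * 12e6 * 0.067 = 1.1578e+06 N = 1157.8 kN

1157.8 kN


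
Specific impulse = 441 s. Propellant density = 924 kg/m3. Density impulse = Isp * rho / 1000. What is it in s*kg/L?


rho*Isp = 441 * 924 / 1000 = 407 s*kg/L

407 s*kg/L


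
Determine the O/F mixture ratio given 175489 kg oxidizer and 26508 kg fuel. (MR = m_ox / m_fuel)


MR = 175489 / 26508 = 6.62

6.62


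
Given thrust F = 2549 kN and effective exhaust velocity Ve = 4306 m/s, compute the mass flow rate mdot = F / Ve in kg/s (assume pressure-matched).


mdot = F / Ve = 2549000 / 4306 = 592.0 kg/s

592.0 kg/s


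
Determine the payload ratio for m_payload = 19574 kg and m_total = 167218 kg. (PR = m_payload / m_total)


PR = 19574 / 167218 = 0.1171

0.1171


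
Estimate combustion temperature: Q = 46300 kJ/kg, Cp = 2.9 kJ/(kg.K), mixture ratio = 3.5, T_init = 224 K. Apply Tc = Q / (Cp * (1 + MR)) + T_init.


Tc = 46300 / (2.9 * (1 + 3.5)) + 224 = 3772 K

3772 K


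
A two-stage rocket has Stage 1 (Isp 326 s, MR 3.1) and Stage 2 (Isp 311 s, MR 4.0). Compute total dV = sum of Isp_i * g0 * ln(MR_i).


dV1 = 326 * 9.81 * ln(3.1) = 3618.3 m/s
dV2 = 311 * 9.81 * ln(4.0) = 4229.5 m/s
Total dV = 3618.3 + 4229.5 = 7847.8 m/s ~ 7848 m/s

7848 m/s


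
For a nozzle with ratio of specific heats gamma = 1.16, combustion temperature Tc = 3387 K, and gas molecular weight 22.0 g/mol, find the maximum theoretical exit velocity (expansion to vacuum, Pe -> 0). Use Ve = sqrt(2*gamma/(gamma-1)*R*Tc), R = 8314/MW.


R = 8314 / 22.0 = 377.91 J/(kg.K)
Ve = sqrt(2 * 1.16 / (1.16 - 1) * 377.91 * 3387) = 4308 m/s

4308 m/s


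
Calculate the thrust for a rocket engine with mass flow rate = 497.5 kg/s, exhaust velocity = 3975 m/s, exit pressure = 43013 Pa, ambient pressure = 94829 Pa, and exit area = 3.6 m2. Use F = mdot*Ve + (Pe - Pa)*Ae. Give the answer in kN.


F = 497.5 * 3975 + (43013 - 94829) * 3.6 = 1.7910e+06 N = 1791.0 kN

1791.0 kN


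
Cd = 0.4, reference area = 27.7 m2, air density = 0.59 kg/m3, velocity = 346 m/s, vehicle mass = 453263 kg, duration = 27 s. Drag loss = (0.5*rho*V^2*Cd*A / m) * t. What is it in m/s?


D = 0.5 * 0.59 * 346^2 * 0.4 * 27.7 = 391303.72 N
a = 391303.72 / 453263 = 0.8633 m/s2
dV = 0.8633 * 27 = 23.3 m/s

23.3 m/s


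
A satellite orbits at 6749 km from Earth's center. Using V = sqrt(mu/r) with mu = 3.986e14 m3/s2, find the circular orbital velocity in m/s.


V = sqrt(3.986e14 / 6749000) = 7685 m/s

7685 m/s


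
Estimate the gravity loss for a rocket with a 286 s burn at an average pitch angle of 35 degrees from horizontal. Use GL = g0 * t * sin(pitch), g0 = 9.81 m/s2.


GL = 9.81 * 286 * sin(35 deg) = 1609 m/s

1609 m/s


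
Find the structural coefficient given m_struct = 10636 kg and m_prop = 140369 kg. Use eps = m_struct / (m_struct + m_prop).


eps = 10636 / (10636 + 140369) = 0.0704

0.0704


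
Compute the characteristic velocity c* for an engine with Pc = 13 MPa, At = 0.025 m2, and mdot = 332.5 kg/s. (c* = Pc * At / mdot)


c* = 13e6 * 0.025 / 332.5 = 977 m/s

977 m/s


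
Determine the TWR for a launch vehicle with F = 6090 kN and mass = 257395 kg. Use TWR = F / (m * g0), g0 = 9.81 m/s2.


TWR = 6090000 / (257395 * 9.81) = 2.41

2.41


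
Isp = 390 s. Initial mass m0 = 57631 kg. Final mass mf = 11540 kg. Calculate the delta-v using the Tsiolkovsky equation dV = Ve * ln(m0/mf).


Ve = 390 * 9.81 = 3825.9 m/s
dV = 3825.9 * ln(57631/11540) = 6153 m/s

6153 m/s


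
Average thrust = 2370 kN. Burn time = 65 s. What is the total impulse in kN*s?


It = 2370 * 65 = 154050 kN*s

154050 kN*s


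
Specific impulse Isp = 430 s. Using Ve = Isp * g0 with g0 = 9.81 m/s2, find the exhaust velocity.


Ve = Isp * g0 = 430 * 9.81 = 4218.3 m/s

4218.3 m/s


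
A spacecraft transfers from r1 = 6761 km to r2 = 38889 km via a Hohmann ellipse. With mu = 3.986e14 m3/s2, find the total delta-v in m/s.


V1 = sqrt(mu/r1) = 7678.27 m/s
dV1 = V1*(sqrt(2*r2/(r1+r2)) - 1) = 2344.12 m/s
V2 = sqrt(mu/r2) = 3201.51 m/s
dV2 = V2*(1 - sqrt(2*r1/(r1+r2))) = 1459.08 m/s
Total dV = 3803 m/s

3803 m/s


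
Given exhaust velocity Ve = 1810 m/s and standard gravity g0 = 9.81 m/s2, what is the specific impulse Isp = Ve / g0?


Isp = Ve / g0 = 1810 / 9.81 = 184.5 s

184.5 s


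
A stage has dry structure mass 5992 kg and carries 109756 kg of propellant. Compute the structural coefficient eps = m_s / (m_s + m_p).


eps = 5992 / (5992 + 109756) = 0.0518

0.0518


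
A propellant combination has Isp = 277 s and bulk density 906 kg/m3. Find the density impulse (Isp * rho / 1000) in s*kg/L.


rho*Isp = 277 * 906 / 1000 = 251 s*kg/L

251 s*kg/L


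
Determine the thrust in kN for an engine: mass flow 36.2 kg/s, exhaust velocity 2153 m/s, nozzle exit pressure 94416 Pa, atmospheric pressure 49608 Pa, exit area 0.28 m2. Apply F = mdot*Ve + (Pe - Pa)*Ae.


F = 36.2 * 2153 + (94416 - 49608) * 0.28 = 90485.0 N = 90.5 kN

90.5 kN


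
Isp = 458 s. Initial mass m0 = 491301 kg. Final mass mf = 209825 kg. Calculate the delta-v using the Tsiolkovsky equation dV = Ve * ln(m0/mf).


Ve = 458 * 9.81 = 4492.98 m/s
dV = 4492.98 * ln(491301/209825) = 3823 m/s

3823 m/s


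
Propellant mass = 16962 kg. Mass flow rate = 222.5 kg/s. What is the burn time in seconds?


tb = 16962 / 222.5 = 76.2 s

76.2 s


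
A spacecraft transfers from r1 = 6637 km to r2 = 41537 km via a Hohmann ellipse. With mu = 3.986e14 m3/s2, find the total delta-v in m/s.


V1 = sqrt(mu/r1) = 7749.66 m/s
dV1 = V1*(sqrt(2*r2/(r1+r2)) - 1) = 2427.08 m/s
V2 = sqrt(mu/r2) = 3097.78 m/s
dV2 = V2*(1 - sqrt(2*r1/(r1+r2))) = 1471.69 m/s
Total dV = 3899 m/s

3899 m/s


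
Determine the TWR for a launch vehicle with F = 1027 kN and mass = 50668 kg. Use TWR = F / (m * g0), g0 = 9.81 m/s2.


TWR = 1027000 / (50668 * 9.81) = 2.07

2.07


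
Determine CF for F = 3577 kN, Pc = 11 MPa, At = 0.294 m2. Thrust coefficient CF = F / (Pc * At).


CF = 3577000 / (11e6 * 0.294) = 1.11

1.11


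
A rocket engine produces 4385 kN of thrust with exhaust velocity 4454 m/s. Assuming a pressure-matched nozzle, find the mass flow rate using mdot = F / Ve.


mdot = F / Ve = 4385000 / 4454 = 984.5 kg/s

984.5 kg/s


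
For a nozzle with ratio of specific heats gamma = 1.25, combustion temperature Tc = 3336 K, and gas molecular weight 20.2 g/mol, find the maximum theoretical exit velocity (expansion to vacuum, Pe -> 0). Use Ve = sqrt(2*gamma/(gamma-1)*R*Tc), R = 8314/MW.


R = 8314 / 20.2 = 411.58 J/(kg.K)
Ve = sqrt(2 * 1.25 / (1.25 - 1) * 411.58 * 3336) = 3705 m/s

3705 m/s


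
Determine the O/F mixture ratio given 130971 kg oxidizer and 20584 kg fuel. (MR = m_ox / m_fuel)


MR = 130971 / 20584 = 6.36

6.36


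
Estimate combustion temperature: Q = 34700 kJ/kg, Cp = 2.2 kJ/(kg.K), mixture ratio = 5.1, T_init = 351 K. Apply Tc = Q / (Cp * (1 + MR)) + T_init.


Tc = 34700 / (2.2 * (1 + 5.1)) + 351 = 2937 K

2937 K


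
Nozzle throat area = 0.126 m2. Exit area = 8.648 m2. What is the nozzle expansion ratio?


AR = 8.648 / 0.126 = 68.6

68.6


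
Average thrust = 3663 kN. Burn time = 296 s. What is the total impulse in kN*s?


It = 3663 * 296 = 1084248 kN*s

1084248 kN*s


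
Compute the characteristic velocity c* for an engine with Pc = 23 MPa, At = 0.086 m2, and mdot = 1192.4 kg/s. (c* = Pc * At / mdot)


c* = 23e6 * 0.086 / 1192.4 = 1659 m/s

1659 m/s


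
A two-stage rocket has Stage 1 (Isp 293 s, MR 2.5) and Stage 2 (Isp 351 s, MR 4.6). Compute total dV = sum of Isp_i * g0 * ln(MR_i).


dV1 = 293 * 9.81 * ln(2.5) = 2633.7 m/s
dV2 = 351 * 9.81 * ln(4.6) = 5254.7 m/s
Total dV = 2633.7 + 5254.7 = 7888.4 m/s ~ 7888 m/s

7888 m/s


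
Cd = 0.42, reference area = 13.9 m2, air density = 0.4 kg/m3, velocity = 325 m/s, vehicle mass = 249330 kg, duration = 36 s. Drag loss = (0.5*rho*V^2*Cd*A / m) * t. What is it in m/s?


D = 0.5 * 0.4 * 325^2 * 0.42 * 13.9 = 123327.75 N
a = 123327.75 / 249330 = 0.4946 m/s2
dV = 0.4946 * 36 = 17.8 m/s

17.8 m/s


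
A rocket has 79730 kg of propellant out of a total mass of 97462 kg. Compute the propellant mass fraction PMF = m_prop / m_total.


PMF = 79730 / 97462 = 0.818

0.818


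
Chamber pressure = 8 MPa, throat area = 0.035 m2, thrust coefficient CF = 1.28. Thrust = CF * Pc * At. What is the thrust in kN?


F = 1.28 * 8e6 * 0.035 = 358400.0 N = 358.4 kN

358.4 kN


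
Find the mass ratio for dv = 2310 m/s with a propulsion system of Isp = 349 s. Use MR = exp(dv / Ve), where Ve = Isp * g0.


Ve = 349 * 9.81 = 3423.69 m/s
MR = exp(2310 / 3423.69) = 1.963

1.963


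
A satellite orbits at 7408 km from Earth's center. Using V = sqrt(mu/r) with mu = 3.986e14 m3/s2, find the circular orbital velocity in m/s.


V = sqrt(3.986e14 / 7408000) = 7335 m/s

7335 m/s


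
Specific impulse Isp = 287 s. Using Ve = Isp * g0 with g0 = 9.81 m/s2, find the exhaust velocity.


Ve = Isp * g0 = 287 * 9.81 = 2815.5 m/s

2815.5 m/s


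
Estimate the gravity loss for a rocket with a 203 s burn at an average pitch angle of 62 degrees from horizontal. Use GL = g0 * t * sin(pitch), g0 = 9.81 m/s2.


GL = 9.81 * 203 * sin(62 deg) = 1758 m/s

1758 m/s


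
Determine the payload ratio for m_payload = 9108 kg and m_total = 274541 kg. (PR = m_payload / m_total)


PR = 9108 / 274541 = 0.0332

0.0332


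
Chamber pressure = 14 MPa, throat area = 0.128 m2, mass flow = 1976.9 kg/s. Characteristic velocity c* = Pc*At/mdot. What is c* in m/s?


c* = 14e6 * 0.128 / 1976.9 = 906 m/s

906 m/s


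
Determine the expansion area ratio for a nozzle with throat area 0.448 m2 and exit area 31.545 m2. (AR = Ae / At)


AR = 31.545 / 0.448 = 70.4

70.4


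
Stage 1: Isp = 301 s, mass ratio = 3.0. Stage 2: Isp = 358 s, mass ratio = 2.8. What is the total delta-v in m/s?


dV1 = 301 * 9.81 * ln(3.0) = 3244.0 m/s
dV2 = 358 * 9.81 * ln(2.8) = 3616.0 m/s
Total dV = 3244.0 + 3616.0 = 6860.0 m/s ~ 6860 m/s

6860 m/s


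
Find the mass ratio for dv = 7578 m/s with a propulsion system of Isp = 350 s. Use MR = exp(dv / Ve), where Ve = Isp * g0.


Ve = 350 * 9.81 = 3433.5 m/s
MR = exp(7578 / 3433.5) = 9.089

9.089


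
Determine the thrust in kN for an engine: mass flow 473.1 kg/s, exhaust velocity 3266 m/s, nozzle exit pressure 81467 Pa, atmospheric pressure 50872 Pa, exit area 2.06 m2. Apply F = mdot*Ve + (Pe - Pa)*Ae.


F = 473.1 * 3266 + (81467 - 50872) * 2.06 = 1.6082e+06 N = 1608.2 kN

1608.2 kN


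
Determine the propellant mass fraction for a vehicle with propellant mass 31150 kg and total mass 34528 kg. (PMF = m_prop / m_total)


PMF = 31150 / 34528 = 0.902

0.902


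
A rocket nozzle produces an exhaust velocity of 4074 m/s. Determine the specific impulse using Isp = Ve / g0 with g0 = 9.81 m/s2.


Isp = Ve / g0 = 4074 / 9.81 = 415.3 s

415.3 s


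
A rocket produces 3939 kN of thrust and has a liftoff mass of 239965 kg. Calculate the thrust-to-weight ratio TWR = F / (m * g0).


TWR = 3939000 / (239965 * 9.81) = 1.67

1.67


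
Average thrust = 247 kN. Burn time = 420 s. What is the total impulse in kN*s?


It = 247 * 420 = 103740 kN*s

103740 kN*s


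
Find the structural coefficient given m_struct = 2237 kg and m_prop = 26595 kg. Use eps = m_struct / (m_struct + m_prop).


eps = 2237 / (2237 + 26595) = 0.0776

0.0776


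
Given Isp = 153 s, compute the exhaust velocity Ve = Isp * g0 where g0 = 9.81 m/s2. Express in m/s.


Ve = Isp * g0 = 153 * 9.81 = 1500.9 m/s

1500.9 m/s


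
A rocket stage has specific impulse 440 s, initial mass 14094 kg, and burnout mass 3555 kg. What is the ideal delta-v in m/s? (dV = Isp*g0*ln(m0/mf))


Ve = 440 * 9.81 = 4316.4 m/s
dV = 4316.4 * ln(14094/3555) = 5945 m/s

5945 m/s


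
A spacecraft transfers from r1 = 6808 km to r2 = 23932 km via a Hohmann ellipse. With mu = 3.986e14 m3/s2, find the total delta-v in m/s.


V1 = sqrt(mu/r1) = 7651.72 m/s
dV1 = V1*(sqrt(2*r2/(r1+r2)) - 1) = 1896.26 m/s
V2 = sqrt(mu/r2) = 4081.12 m/s
dV2 = V2*(1 - sqrt(2*r1/(r1+r2))) = 1364.98 m/s
Total dV = 3261 m/s

3261 m/s


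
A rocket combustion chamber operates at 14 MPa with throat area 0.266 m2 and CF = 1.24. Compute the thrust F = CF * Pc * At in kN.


F = 1.24 * 14e6 * 0.266 = 4.6178e+06 N = 4617.8 kN

4617.8 kN


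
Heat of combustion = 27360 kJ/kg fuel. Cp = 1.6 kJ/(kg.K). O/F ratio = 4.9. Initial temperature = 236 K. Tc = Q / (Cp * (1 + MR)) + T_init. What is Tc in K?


Tc = 27360 / (1.6 * (1 + 4.9)) + 236 = 3134 K

3134 K


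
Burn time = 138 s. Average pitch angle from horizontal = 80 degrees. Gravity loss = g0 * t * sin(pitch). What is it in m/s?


GL = 9.81 * 138 * sin(80 deg) = 1333 m/s

1333 m/s


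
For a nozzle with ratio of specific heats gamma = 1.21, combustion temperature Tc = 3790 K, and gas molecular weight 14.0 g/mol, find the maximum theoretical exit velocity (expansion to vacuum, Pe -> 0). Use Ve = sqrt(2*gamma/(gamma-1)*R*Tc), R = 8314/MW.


R = 8314 / 14.0 = 593.86 J/(kg.K)
Ve = sqrt(2 * 1.21 / (1.21 - 1) * 593.86 * 3790) = 5093 m/s

5093 m/s


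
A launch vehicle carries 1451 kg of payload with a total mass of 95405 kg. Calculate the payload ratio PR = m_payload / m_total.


PR = 1451 / 95405 = 0.0152

0.0152


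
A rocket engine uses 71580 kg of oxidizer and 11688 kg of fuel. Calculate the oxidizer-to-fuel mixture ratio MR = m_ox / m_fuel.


MR = 71580 / 11688 = 6.12

6.12


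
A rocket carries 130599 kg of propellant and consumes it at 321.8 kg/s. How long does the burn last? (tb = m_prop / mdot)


tb = 130599 / 321.8 = 405.8 s

405.8 s


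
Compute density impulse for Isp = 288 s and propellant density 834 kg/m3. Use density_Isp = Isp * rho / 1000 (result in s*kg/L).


rho*Isp = 288 * 834 / 1000 = 240 s*kg/L

240 s*kg/L


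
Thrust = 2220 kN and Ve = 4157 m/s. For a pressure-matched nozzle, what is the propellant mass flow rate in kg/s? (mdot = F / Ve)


mdot = F / Ve = 2220000 / 4157 = 534.0 kg/s

534.0 kg/s


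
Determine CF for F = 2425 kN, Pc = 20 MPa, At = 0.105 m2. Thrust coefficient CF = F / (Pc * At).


CF = 2425000 / (20e6 * 0.105) = 1.15

1.15


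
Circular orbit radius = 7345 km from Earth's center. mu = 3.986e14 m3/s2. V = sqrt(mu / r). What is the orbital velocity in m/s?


V = sqrt(3.986e14 / 7345000) = 7367 m/s

7367 m/s


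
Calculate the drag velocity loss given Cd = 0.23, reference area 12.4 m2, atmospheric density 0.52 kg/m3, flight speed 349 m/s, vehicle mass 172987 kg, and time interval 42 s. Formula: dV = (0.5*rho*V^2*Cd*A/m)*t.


D = 0.5 * 0.52 * 349^2 * 0.23 * 12.4 = 90317.88 N
a = 90317.88 / 172987 = 0.5221 m/s2
dV = 0.5221 * 42 = 21.9 m/s

21.9 m/s


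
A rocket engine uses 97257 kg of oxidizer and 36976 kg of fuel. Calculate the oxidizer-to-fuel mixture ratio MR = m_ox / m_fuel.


MR = 97257 / 36976 = 2.63

2.63


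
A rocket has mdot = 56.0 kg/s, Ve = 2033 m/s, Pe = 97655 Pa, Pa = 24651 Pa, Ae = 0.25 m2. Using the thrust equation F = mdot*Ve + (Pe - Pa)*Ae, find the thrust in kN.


F = 56.0 * 2033 + (97655 - 24651) * 0.25 = 132099.0 N = 132.1 kN

132.1 kN


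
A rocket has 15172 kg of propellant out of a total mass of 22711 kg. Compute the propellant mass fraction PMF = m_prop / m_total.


PMF = 15172 / 22711 = 0.668

0.668


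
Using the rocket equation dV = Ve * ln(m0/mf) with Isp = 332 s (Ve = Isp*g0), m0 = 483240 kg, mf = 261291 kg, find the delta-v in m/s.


Ve = 332 * 9.81 = 3256.92 m/s
dV = 3256.92 * ln(483240/261291) = 2003 m/s

2003 m/s


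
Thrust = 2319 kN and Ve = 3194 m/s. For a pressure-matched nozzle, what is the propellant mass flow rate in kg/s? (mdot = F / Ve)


mdot = F / Ve = 2319000 / 3194 = 726.0 kg/s

726.0 kg/s


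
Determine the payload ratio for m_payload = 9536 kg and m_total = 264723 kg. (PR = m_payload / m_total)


PR = 9536 / 264723 = 0.036

0.036


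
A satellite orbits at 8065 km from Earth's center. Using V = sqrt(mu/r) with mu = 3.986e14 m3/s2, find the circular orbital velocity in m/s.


V = sqrt(3.986e14 / 8065000) = 7030 m/s

7030 m/s


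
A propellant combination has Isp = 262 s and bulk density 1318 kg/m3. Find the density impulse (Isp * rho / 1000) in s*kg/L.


rho*Isp = 262 * 1318 / 1000 = 345 s*kg/L

345 s*kg/L


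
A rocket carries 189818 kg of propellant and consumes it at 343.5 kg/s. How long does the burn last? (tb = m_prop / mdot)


tb = 189818 / 343.5 = 552.6 s

552.6 s


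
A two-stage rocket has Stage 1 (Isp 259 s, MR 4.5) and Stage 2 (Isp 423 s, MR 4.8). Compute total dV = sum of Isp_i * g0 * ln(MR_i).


dV1 = 259 * 9.81 * ln(4.5) = 3821.5 m/s
dV2 = 423 * 9.81 * ln(4.8) = 6509.2 m/s
Total dV = 3821.5 + 6509.2 = 10330.7 m/s ~ 10331 m/s

10331 m/s


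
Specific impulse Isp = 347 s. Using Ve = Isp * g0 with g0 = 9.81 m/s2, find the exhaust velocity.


Ve = Isp * g0 = 347 * 9.81 = 3404.1 m/s

3404.1 m/s


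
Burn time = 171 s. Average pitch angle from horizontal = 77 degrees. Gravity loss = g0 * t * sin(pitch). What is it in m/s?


GL = 9.81 * 171 * sin(77 deg) = 1635 m/s

1635 m/s


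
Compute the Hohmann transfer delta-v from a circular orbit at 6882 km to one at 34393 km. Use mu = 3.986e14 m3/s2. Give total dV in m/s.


V1 = sqrt(mu/r1) = 7610.47 m/s
dV1 = V1*(sqrt(2*r2/(r1+r2)) - 1) = 2214.2 m/s
V2 = sqrt(mu/r2) = 3404.35 m/s
dV2 = V2*(1 - sqrt(2*r1/(r1+r2))) = 1438.44 m/s
Total dV = 3653 m/s

3653 m/s


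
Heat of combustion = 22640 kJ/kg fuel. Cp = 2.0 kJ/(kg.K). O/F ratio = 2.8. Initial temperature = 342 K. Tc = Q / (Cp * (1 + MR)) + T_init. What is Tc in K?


Tc = 22640 / (2.0 * (1 + 2.8)) + 342 = 3321 K

3321 K


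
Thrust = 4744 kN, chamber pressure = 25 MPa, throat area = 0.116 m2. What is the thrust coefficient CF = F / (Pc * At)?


CF = 4744000 / (25e6 * 0.116) = 1.64

1.64


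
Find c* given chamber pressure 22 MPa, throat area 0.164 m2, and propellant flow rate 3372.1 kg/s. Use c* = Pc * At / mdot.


c* = 22e6 * 0.164 / 3372.1 = 1070 m/s

1070 m/s


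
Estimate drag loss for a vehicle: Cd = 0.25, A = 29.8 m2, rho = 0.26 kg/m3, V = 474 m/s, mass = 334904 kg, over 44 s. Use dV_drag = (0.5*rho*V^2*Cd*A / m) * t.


D = 0.5 * 0.26 * 474^2 * 0.25 * 29.8 = 217598.71 N
a = 217598.71 / 334904 = 0.6497 m/s2
dV = 0.6497 * 44 = 28.6 m/s

28.6 m/s


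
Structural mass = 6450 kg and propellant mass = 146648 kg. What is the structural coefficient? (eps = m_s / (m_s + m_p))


eps = 6450 / (6450 + 146648) = 0.0421

0.0421


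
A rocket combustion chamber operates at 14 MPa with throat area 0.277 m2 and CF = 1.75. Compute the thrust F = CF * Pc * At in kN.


F = 1.75 * 14e6 * 0.277 = 6.7865e+06 N = 6786.5 kN

6786.5 kN


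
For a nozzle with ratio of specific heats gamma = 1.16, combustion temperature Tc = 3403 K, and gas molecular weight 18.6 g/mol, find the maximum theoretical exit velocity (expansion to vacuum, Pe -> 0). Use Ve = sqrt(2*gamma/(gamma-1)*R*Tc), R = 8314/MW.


R = 8314 / 18.6 = 446.99 J/(kg.K)
Ve = sqrt(2 * 1.16 / (1.16 - 1) * 446.99 * 3403) = 4696 m/s

4696 m/s


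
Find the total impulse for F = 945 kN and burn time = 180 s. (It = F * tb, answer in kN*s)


It = 945 * 180 = 170100 kN*s

170100 kN*s


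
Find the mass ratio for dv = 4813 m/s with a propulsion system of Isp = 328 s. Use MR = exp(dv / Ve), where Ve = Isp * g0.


Ve = 328 * 9.81 = 3217.68 m/s
MR = exp(4813 / 3217.68) = 4.463

4.463


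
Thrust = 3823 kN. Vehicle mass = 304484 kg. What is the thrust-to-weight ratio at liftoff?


TWR = 3823000 / (304484 * 9.81) = 1.28

1.28


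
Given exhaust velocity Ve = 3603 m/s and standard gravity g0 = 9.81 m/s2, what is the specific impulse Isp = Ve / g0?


Isp = Ve / g0 = 3603 / 9.81 = 367.3 s

367.3 s


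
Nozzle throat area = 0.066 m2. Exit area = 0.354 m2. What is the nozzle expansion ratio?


AR = 0.354 / 0.066 = 5.4

5.4


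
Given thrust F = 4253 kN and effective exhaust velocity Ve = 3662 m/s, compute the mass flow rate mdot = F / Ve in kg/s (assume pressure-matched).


mdot = F / Ve = 4253000 / 3662 = 1161.4 kg/s

1161.4 kg/s


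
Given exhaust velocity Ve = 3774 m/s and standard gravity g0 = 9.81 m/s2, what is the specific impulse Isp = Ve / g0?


Isp = Ve / g0 = 3774 / 9.81 = 384.7 s

384.7 s


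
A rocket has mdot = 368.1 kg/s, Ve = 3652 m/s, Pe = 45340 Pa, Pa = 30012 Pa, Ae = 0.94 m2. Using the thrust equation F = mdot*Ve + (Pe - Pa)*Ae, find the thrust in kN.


F = 368.1 * 3652 + (45340 - 30012) * 0.94 = 1.3587e+06 N = 1358.7 kN

1358.7 kN


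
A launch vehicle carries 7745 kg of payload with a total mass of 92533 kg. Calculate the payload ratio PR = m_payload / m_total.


PR = 7745 / 92533 = 0.0837

0.0837


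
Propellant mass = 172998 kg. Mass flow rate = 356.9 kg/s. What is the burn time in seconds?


tb = 172998 / 356.9 = 484.7 s

484.7 s


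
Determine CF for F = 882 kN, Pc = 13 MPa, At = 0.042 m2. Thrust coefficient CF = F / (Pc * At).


CF = 882000 / (13e6 * 0.042) = 1.62

1.62


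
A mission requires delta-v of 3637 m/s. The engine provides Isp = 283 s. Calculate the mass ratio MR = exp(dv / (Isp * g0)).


Ve = 283 * 9.81 = 2776.23 m/s
MR = exp(3637 / 2776.23) = 3.706

3.706


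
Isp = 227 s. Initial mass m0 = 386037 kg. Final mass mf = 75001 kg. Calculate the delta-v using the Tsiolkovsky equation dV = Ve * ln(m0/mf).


Ve = 227 * 9.81 = 2226.87 m/s
dV = 2226.87 * ln(386037/75001) = 3649 m/s

3649 m/s


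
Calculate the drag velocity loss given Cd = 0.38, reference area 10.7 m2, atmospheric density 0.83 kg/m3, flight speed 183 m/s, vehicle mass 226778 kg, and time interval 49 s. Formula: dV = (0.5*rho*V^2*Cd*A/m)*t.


D = 0.5 * 0.83 * 183^2 * 0.38 * 10.7 = 56509.0 N
a = 56509.0 / 226778 = 0.2492 m/s2
dV = 0.2492 * 49 = 12.2 m/s

12.2 m/s


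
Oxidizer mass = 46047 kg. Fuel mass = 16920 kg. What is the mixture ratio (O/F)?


MR = 46047 / 16920 = 2.72

2.72


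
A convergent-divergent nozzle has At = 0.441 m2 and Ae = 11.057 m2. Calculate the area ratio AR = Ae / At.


AR = 11.057 / 0.441 = 25.1

25.1


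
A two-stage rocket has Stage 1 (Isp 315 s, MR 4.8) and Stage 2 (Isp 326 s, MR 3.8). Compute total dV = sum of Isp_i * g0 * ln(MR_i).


dV1 = 315 * 9.81 * ln(4.8) = 4847.3 m/s
dV2 = 326 * 9.81 * ln(3.8) = 4269.4 m/s
Total dV = 4847.3 + 4269.4 = 9116.7 m/s ~ 9117 m/s

9117 m/s


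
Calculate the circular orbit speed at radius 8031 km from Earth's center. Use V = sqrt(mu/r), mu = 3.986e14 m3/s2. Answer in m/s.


V = sqrt(3.986e14 / 8031000) = 7045 m/s

7045 m/s


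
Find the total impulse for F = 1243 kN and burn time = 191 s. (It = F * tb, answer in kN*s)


It = 1243 * 191 = 237413 kN*s

237413 kN*s


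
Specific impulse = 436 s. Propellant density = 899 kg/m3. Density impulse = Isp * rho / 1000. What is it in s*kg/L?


rho*Isp = 436 * 899 / 1000 = 392 s*kg/L

392 s*kg/L


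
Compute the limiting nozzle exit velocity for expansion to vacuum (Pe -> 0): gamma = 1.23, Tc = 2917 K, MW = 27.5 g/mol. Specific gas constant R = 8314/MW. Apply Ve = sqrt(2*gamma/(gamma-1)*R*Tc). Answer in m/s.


R = 8314 / 27.5 = 302.33 J/(kg.K)
Ve = sqrt(2 * 1.23 / (1.23 - 1) * 302.33 * 2917) = 3071 m/s

3071 m/s


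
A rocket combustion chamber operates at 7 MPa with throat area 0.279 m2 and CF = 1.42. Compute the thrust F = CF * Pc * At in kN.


F = 1.42 * 7e6 * 0.279 = 2.7733e+06 N = 2773.3 kN

2773.3 kN


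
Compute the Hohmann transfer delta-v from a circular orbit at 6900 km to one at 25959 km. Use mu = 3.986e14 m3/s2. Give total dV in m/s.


V1 = sqrt(mu/r1) = 7600.53 m/s
dV1 = V1*(sqrt(2*r2/(r1+r2)) - 1) = 1953.26 m/s
V2 = sqrt(mu/r2) = 3918.54 m/s
dV2 = V2*(1 - sqrt(2*r1/(r1+r2))) = 1379.11 m/s
Total dV = 3332 m/s

3332 m/s


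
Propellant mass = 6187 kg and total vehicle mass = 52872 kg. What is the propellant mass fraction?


PMF = 6187 / 52872 = 0.117

0.117


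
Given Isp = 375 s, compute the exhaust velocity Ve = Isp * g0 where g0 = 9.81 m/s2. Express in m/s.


Ve = Isp * g0 = 375 * 9.81 = 3678.8 m/s

3678.8 m/s


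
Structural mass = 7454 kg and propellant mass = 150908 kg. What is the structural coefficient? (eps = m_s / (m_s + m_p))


eps = 7454 / (7454 + 150908) = 0.0471

0.0471


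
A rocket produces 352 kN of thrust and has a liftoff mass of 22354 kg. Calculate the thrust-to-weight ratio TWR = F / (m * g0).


TWR = 352000 / (22354 * 9.81) = 1.61

1.61


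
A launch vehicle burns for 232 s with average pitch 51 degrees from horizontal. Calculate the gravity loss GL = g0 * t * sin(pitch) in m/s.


GL = 9.81 * 232 * sin(51 deg) = 1769 m/s

1769 m/s
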